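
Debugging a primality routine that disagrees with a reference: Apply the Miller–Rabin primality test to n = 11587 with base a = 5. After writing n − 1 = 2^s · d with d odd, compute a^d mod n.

11586

n − 1 = 11586 = 2^1 · 5793, so s = 1 and d = 5793.
5^5793 mod 11587 = 11586.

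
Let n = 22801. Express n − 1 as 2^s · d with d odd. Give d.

1425

Halving: 22800 → 11400 → 5700 → 2850 → 1425; 1425 is odd.
So 22800 = 2^4 · 1425.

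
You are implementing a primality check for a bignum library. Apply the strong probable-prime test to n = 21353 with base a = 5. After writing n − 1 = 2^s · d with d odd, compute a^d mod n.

n − 1 = 21352 = 2^3 · 2669, so s = 3 and d = 2669.
5^2669 mod 21353 = 5210.

5210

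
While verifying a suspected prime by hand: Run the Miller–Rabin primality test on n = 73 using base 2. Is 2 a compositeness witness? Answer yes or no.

no

n − 1 = 72 = 2^3 · 9, so s = 3 and d = 9.
x_0 = 2^9 mod 73 = 1.
x_0 = 1, so 2 is not a witness.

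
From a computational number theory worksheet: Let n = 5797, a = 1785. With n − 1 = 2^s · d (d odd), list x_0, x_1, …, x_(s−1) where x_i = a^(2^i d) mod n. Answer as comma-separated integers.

n − 1 = 5796 = 2^2 · 1449, so s = 2 and d = 1449.
x_0 = 1785^1449 mod 5797 = 4063.
x_1 = 4063^2 mod 5797 = 3910.

4063, 3910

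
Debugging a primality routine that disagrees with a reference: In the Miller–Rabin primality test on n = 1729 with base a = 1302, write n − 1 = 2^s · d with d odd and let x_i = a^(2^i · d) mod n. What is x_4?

n − 1 = 1728 = 2^6 · 27, so s = 6 and d = 27.
x_0 = 1302^27 mod 1729 = 1386.
x_1 = 1386^2 mod 1729 = 77.
x_2 = 77^2 mod 1729 = 742.
x_3 = 742^2 mod 1729 = 742.
x_4 = 742^2 mod 1729 = 742.

742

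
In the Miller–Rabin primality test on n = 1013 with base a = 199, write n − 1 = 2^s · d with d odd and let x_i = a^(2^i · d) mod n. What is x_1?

1

n − 1 = 1012 = 2^2 · 253, so s = 2 and d = 253.
x_0 = 199^253 mod 1013 = 1012.
x_1 = 1012^2 mod 1013 = 1.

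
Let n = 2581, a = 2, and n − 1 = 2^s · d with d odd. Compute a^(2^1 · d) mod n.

2411

n − 1 = 2580 = 2^2 · 645, so s = 2 and d = 645.
Repeated squaring mod 2581: 2^1 ≡ 2, 2^2 ≡ 4, 2^4 ≡ 16, 2^8 ≡ 256, 2^16 ≡ 1011, 2^32 ≡ 45, 2^64 ≡ 2025, 2^128 ≡ 1997, 2^256 ≡ 364, 2^512 ≡ 865.
645 = 512 + 128 + 4 + 1, so 2^645 ≡ 865·1997·16·2 ≡ 2264 (mod 2581).
x_0 = 2264.
x_1 = 2264^2 mod 2581 = 2411.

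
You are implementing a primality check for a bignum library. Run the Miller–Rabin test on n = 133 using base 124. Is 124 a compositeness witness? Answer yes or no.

n − 1 = 132 = 2^2 · 33, so s = 2 and d = 33.
Repeated squaring mod 133: 124^1 ≡ 124, 124^2 ≡ 81, 124^4 ≡ 44, 124^8 ≡ 74, 124^16 ≡ 23, 124^32 ≡ 130.
33 = 32 + 1, so 124^33 ≡ 130·124 ≡ 27 (mod 133).
x_0 = 124^33 mod 133 = 27.
x_0 is neither 1 nor 132, so continue squaring.
x_1 = 27^2 mod 133 = 64.
Reached i = s−1 = 1 without hitting −1: 124 is a Miller–Rabin witness and 133 is composite.

yes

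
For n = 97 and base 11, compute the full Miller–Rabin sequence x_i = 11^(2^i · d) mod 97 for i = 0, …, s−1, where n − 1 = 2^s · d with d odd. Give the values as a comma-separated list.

n − 1 = 96 = 2^5 · 3, so s = 5 and d = 3.
x_0 = 11^3 mod 97 = 70.
x_1 = 70^2 mod 97 = 50.
x_2 = 50^2 mod 97 = 75.
x_3 = 75^2 mod 97 = 96.
x_4 = 96^2 mod 97 = 1.

70, 50, 75, 96, 1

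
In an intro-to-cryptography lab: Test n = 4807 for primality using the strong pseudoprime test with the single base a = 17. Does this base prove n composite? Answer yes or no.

yes

n − 1 = 4806 = 2^1 · 2403, so s = 1 and d = 2403.
x_0 = 17^2403 mod 4807 = 1217.
x_0 ∉ {1, 4806} and s = 1, so 17 is a Miller–Rabin witness and 4807 is composite.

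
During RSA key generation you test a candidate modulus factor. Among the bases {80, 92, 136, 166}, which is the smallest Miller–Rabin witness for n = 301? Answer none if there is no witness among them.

n − 1 = 300 = 2^2 · 75, so s = 2 and d = 75.
Base 80: x_0 = 80^75 mod 301 = 300. x_0 = 300 ≡ −1, so 80 is not a witness.
Base 92: x_0 = 92^75 mod 301 = 1. x_0 = 1, so 92 is not a witness.
Base 136: x_0 = 136^75 mod 301 = 300. x_0 = 300 ≡ −1, so 136 is not a witness.
Base 166: x_0 = 166^75 mod 301 = 300. x_0 = 300 ≡ −1, so 166 is not a witness.
No listed base is a witness for 301.

none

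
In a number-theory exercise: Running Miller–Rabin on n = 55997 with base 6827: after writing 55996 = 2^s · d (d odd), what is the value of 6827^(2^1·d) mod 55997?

n − 1 = 55996 = 2^2 · 13999, so s = 2 and d = 13999.
x_0 = 6827^13999 mod 55997 = 32709.
x_1 = 32709^2 mod 55997 = 55996.

55996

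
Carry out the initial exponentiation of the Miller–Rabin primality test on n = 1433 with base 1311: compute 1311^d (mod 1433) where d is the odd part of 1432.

507

n − 1 = 1432 = 2^3 · 179, so s = 3 and d = 179.
Repeated squaring mod 1433: 1311^1 ≡ 1311, 1311^2 ≡ 554, 1311^4 ≡ 254, 1311^8 ≡ 31, 1311^16 ≡ 961, 1311^32 ≡ 669, 1311^64 ≡ 465, 1311^128 ≡ 1275.
179 = 128 + 32 + 16 + 2 + 1, so 1311^179 ≡ 1275·669·961·554·1311 ≡ 507 (mod 1433).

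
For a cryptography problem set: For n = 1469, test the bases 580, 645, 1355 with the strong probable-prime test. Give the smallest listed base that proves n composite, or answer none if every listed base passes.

n − 1 = 1468 = 2^2 · 367, so s = 2 and d = 367.
Base 580: x_0 = 580^367 mod 1469 = 889. x_0 is neither 1 nor 1468, so continue squaring. x_1 = 889^2 mod 1469 = 1468. x_1 ≡ −1, so 580 is not a witness.
Base 645: x_0 = 645^367 mod 1469 = 746. x_0 is neither 1 nor 1468, so continue squaring. x_1 = 746^2 mod 1469 = 1234. Reached i = s−1 = 1 without hitting −1: 645 is a Miller–Rabin witness and 1469 is composite.
Base 1355: x_0 = 1355^367 mod 1469 = 1355. x_0 is neither 1 nor 1468, so continue squaring. x_1 = 1355^2 mod 1469 = 1244. Reached i = s−1 = 1 without hitting −1: 1355 is a Miller–Rabin witness and 1469 is composite.
The smallest witness among the given bases is 645.

645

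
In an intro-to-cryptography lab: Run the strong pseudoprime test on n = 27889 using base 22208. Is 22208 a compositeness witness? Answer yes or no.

n − 1 = 27888 = 2^4 · 1743, so s = 4 and d = 1743.
x_0 = 22208^1743 mod 27889 = 27888.
x_0 = 27888 ≡ −1, so 22208 is not a witness.

no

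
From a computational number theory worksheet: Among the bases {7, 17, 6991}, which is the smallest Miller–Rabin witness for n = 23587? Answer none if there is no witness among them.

7

n − 1 = 23586 = 2^1 · 11793, so s = 1 and d = 11793.
Base 7: x_0 = 7^11793 mod 23587 = 14228. x_0 ∉ {1, 23586} and s = 1, so 7 is a Miller–Rabin witness and 23587 is composite.
Base 17: x_0 = 17^11793 mod 23587 = 10426. x_0 ∉ {1, 23586} and s = 1, so 17 is a Miller–Rabin witness and 23587 is composite.
Base 6991: x_0 = 6991^11793 mod 23587 = 2561. x_0 ∉ {1, 23586} and s = 1, so 6991 is a Miller–Rabin witness and 23587 is composite.
The smallest witness among the given bases is 7.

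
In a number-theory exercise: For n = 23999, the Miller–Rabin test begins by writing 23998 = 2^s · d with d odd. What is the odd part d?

Halving: 23998 → 11999; 11999 is odd.
So 23998 = 2^1 · 11999.

11999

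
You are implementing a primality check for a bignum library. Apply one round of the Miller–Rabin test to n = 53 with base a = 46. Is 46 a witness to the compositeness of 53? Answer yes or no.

no

n − 1 = 52 = 2^2 · 13, so s = 2 and d = 13.
x_0 = 46^13 mod 53 = 1.
x_0 = 1, so 46 is not a witness.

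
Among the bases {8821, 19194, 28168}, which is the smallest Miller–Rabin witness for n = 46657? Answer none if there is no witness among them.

19194

n − 1 = 46656 = 2^6 · 729, so s = 6 and d = 729.
Base 8821: x_0 = 8821^729 mod 46657 = 216. x_0 is neither 1 nor 46656, so continue squaring. x_1 = 216^2 mod 46657 = 46656. x_1 ≡ −1, so 8821 is not a witness.
Base 19194: x_0 = 19194^729 mod 46657 = 31634. x_0 is neither 1 nor 46656, so continue squaring. x_1 = 31634^2 mod 46657 = 10620. x_2 = 10620^2 mod 46657 = 14431. x_3 = 14431^2 mod 46657 = 23570. x_4 = 23570^2 mod 46657 = 1. x_4 = 1 but x_3 ≠ ±1, a nontrivial square root of 1 — 19194 is a witness and 46657 is composite.
Base 28168: x_0 = 28168^729 mod 46657 = 30783. x_0 is neither 1 nor 46656, so continue squaring. x_1 = 30783^2 mod 46657 = 36076. x_2 = 36076^2 mod 46657 = 27418. x_3 = 27418^2 mod 46657 = 9140. x_4 = 9140^2 mod 46657 = 23570. x_5 = 23570^2 mod 46657 = 1. x_5 = 1 but x_4 ≠ ±1, a nontrivial square root of 1 — 28168 is a witness and 46657 is composite.
The smallest witness among the given bases is 19194.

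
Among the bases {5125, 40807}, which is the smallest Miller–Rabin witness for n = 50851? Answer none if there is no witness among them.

5125

n − 1 = 50850 = 2^1 · 25425, so s = 1 and d = 25425.
Base 5125: x_0 = 5125^25425 mod 50851 = 8017. x_0 ∉ {1, 50850} and s = 1, so 5125 is a Miller–Rabin witness and 50851 is composite.
Base 40807: x_0 = 40807^25425 mod 50851 = 7345. x_0 ∉ {1, 50850} and s = 1, so 40807 is a Miller–Rabin witness and 50851 is composite.
The smallest witness among the given bases is 5125.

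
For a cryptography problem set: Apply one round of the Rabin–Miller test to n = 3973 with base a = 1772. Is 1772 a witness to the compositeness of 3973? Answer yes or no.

yes

n − 1 = 3972 = 2^2 · 993, so s = 2 and d = 993.
x_0 = 1772^993 mod 3973 = 1121.
x_0 is neither 1 nor 3972, so continue squaring.
x_1 = 1121^2 mod 3973 = 1173.
Reached i = s−1 = 1 without hitting −1: 1772 is a Miller–Rabin witness and 3973 is composite.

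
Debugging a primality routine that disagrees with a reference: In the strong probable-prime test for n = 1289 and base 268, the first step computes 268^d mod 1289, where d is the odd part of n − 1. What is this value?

n − 1 = 1288 = 2^3 · 161, so s = 3 and d = 161.
268^161 mod 1289 = 479.

479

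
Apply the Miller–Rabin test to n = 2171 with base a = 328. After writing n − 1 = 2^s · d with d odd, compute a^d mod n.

n − 1 = 2170 = 2^1 · 1085, so s = 1 and d = 1085.
328^1085 mod 2171 = 438.

438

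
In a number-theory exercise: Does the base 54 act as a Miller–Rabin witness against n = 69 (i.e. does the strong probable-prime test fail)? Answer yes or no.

n − 1 = 68 = 2^2 · 17, so s = 2 and d = 17.
x_0 = 54^17 mod 69 = 36.
x_0 is neither 1 nor 68, so continue squaring.
x_1 = 36^2 mod 69 = 54.
Reached i = s−1 = 1 without hitting −1: 54 is a Miller–Rabin witness and 69 is composite.

yes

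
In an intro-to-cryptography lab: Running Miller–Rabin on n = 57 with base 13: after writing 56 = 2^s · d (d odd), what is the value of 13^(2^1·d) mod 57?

43

n − 1 = 56 = 2^3 · 7, so s = 3 and d = 7.
x_0 = 13^7 mod 57 = 10.
x_1 = 10^2 mod 57 = 43.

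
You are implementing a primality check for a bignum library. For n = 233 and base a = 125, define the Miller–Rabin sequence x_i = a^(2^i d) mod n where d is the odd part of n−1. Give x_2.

232

n − 1 = 232 = 2^3 · 29, so s = 3 and d = 29.
x_0 = 125^29 mod 233 = 97.
x_1 = 97^2 mod 233 = 89.
x_2 = 89^2 mod 233 = 232.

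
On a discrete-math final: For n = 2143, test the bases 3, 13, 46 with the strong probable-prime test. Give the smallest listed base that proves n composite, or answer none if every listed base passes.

none

n − 1 = 2142 = 2^1 · 1071, so s = 1 and d = 1071.
Base 3: x_0 = 3^1071 mod 2143 = 2142. x_0 = 2142 ≡ −1, so 3 is not a witness.
Base 13: x_0 = 13^1071 mod 2143 = 2142. x_0 = 2142 ≡ −1, so 13 is not a witness.
Base 46: x_0 = 46^1071 mod 2143 = 2142. x_0 = 2142 ≡ −1, so 46 is not a witness.
No listed base is a witness for 2143.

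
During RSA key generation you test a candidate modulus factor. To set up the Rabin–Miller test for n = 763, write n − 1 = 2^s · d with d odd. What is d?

Halving: 762 → 381; 381 is odd.
So 762 = 2^1 · 381.

381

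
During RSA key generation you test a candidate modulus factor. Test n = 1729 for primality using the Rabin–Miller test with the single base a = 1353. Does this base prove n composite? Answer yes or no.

n − 1 = 1728 = 2^6 · 27, so s = 6 and d = 27.
x_0 = 1353^27 mod 1729 = 1.
x_0 = 1, so 1353 is not a witness.

no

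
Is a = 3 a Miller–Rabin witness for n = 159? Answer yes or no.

n − 1 = 158 = 2^1 · 79, so s = 1 and d = 79.
By repeated squaring, 3^79 ≡ 156 (mod 159).
x_0 = 3^79 mod 159 = 156.
x_0 ∉ {1, 158} and s = 1, so 3 is a Miller–Rabin witness and 159 is composite.

yes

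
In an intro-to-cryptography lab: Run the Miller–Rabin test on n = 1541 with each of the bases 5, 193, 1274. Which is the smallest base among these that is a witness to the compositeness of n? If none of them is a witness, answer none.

none

n − 1 = 1540 = 2^2 · 385, so s = 2 and d = 385.
Base 5: x_0 = 5^385 mod 1541 = 1540. x_0 = 1540 ≡ −1, so 5 is not a witness.
Base 193: x_0 = 193^385 mod 1541 = 1. x_0 = 1, so 193 is not a witness.
Base 1274: x_0 = 1274^385 mod 1541 = 1. x_0 = 1, so 1274 is not a witness.
No listed base is a witness for 1541.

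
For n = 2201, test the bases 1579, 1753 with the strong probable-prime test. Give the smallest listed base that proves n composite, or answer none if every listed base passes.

n − 1 = 2200 = 2^3 · 275, so s = 3 and d = 275.
Base 1579: x_0 = 1579^275 mod 2201 = 2200. x_0 = 2200 ≡ −1, so 1579 is not a witness.
Base 1753: x_0 = 1753^275 mod 2201 = 243. x_0 is neither 1 nor 2200, so continue squaring. x_1 = 243^2 mod 2201 = 1823. x_2 = 1823^2 mod 2201 = 2020. Reached i = s−1 = 2 without hitting −1: 1753 is a Miller–Rabin witness and 2201 is composite.
The smallest witness among the given bases is 1753.

1753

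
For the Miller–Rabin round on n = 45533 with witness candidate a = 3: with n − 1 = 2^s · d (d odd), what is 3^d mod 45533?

42759

n − 1 = 45532 = 2^2 · 11383, so s = 2 and d = 11383.
By repeated squaring, 3^11383 ≡ 42759 (mod 45533).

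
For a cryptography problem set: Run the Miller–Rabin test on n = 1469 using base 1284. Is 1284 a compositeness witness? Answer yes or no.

yes

n − 1 = 1468 = 2^2 · 367, so s = 2 and d = 367.
Repeated squaring mod 1469: 1284^1 ≡ 1284, 1284^2 ≡ 438, 1284^4 ≡ 874, 1284^8 ≡ 1465, 1284^16 ≡ 16, 1284^32 ≡ 256, 1284^64 ≡ 900, 1284^128 ≡ 581, 1284^256 ≡ 1160.
367 = 256 + 64 + 32 + 8 + 4 + 2 + 1, so 1284^367 ≡ 1160·900·256·1465·874·438·1284 ≡ 348 (mod 1469).
x_0 = 1284^367 mod 1469 = 348.
x_0 is neither 1 nor 1468, so continue squaring.
x_1 = 348^2 mod 1469 = 646.
Reached i = s−1 = 1 without hitting −1: 1284 is a Miller–Rabin witness and 1469 is composite.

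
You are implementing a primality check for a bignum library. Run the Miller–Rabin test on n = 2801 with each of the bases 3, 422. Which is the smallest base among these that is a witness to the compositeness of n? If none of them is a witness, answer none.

none

n − 1 = 2800 = 2^4 · 175, so s = 4 and d = 175.
Base 3: x_0 = 3^175 mod 2801 = 24. x_0 is neither 1 nor 2800, so continue squaring. x_1 = 24^2 mod 2801 = 576. x_2 = 576^2 mod 2801 = 1258. x_3 = 1258^2 mod 2801 = 2800. x_3 ≡ −1, so 3 is not a witness.
Base 422: x_0 = 422^175 mod 2801 = 1258. x_0 is neither 1 nor 2800, so continue squaring. x_1 = 1258^2 mod 2801 = 2800. x_1 ≡ −1, so 422 is not a witness.
No listed base is a witness for 2801.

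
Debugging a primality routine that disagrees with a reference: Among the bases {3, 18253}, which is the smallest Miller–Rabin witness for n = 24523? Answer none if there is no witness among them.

3

n − 1 = 24522 = 2^1 · 12261, so s = 1 and d = 12261.
Base 3: x_0 = 3^12261 mod 24523 = 20562. x_0 ∉ {1, 24522} and s = 1, so 3 is a Miller–Rabin witness and 24523 is composite.
Base 18253: x_0 = 18253^12261 mod 24523 = 5746. x_0 ∉ {1, 24522} and s = 1, so 18253 is a Miller–Rabin witness and 24523 is composite.
The smallest witness among the given bases is 3.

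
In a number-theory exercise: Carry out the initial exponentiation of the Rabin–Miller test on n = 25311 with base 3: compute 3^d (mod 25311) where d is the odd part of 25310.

1563

n − 1 = 25310 = 2^1 · 12655, so s = 1 and d = 12655.
3^12655 mod 25311 = 1563.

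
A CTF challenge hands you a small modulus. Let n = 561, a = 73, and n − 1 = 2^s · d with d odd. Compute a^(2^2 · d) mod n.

463

n − 1 = 560 = 2^4 · 35, so s = 4 and d = 35.
x_0 = 73^35 mod 561 = 142.
x_1 = 142^2 mod 561 = 529.
x_2 = 529^2 mod 561 = 463.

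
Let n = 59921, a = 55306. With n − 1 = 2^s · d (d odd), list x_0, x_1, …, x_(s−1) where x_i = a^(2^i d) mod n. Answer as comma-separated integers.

3390, 47189, 17519, 59920

n − 1 = 59920 = 2^4 · 3745, so s = 4 and d = 3745.
x_0 = 55306^3745 mod 59921 = 3390.
x_1 = 3390^2 mod 59921 = 47189.
x_2 = 47189^2 mod 59921 = 17519.
x_3 = 17519^2 mod 59921 = 59920.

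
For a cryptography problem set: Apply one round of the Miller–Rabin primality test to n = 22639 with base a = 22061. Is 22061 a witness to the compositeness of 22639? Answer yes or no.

n − 1 = 22638 = 2^1 · 11319, so s = 1 and d = 11319.
Repeated squaring mod 22639: 22061^1 ≡ 22061, 22061^2 ≡ 17138, 22061^4 ≡ 15297, 22061^8 ≡ 1505, 22061^16 ≡ 1125, 22061^32 ≡ 20480, 22061^64 ≡ 20286, 22061^128 ≡ 12693, 22061^256 ≡ 13125, 22061^512 ≡ 5474, 22061^1024 ≡ 13279, 22061^2048 ≡ 19309, 22061^4096 ≡ 18429, 22061^8192 ≡ 20402.
11319 = 8192 + 2048 + 1024 + 32 + 16 + 4 + 2 + 1, so 22061^11319 ≡ 20402·19309·13279·20480·1125·15297·17138·22061 ≡ 22638 (mod 22639).
x_0 = 22061^11319 mod 22639 = 22638.
x_0 = 22638 ≡ −1, so 22061 is not a witness.

no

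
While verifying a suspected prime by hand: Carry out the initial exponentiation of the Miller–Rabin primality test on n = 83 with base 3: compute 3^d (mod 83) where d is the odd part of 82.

1

n − 1 = 82 = 2^1 · 41, so s = 1 and d = 41.
Repeated squaring mod 83: 3^1 ≡ 3, 3^2 ≡ 9, 3^4 ≡ 81, 3^8 ≡ 4, 3^16 ≡ 16, 3^32 ≡ 7.
41 = 32 + 8 + 1, so 3^41 ≡ 7·4·3 ≡ 1 (mod 83).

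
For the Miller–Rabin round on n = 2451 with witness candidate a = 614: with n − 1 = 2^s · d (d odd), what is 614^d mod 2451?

n − 1 = 2450 = 2^1 · 1225, so s = 1 and d = 1225.
614^1225 mod 2451 = 1241.

1241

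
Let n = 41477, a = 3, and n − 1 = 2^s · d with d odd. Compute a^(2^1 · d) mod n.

n − 1 = 41476 = 2^2 · 10369, so s = 2 and d = 10369.
Repeated squaring mod 41477: 3^1 ≡ 3, 3^2 ≡ 9, 3^4 ≡ 81, 3^8 ≡ 6561, 3^16 ≡ 35072, 3^32 ≡ 3272, 3^64 ≡ 4918, 3^128 ≡ 5633, 3^256 ≡ 784, 3^512 ≡ 33978, 3^1024 ≡ 33666, 3^2048 ≡ 40531, 3^4096 ≡ 23899, 3^8192 ≡ 23911.
10369 = 8192 + 2048 + 128 + 1, so 3^10369 ≡ 23911·40531·5633·3 ≡ 13360 (mod 41477).
x_0 = 13360.
x_1 = 13360^2 mod 41477 = 14069.

14069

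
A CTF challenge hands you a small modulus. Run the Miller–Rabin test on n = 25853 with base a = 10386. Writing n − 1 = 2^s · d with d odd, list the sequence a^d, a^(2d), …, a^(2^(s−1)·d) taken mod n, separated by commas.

n − 1 = 25852 = 2^2 · 6463, so s = 2 and d = 6463.
x_0 = 10386^6463 mod 25853 = 25529.
x_1 = 25529^2 mod 25853 = 1564.

25529, 1564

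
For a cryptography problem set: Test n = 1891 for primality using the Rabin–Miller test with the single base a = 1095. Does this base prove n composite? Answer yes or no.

no

n − 1 = 1890 = 2^1 · 945, so s = 1 and d = 945.
x_0 = 1095^945 mod 1891 = 1.
x_0 = 1, so 1095 is not a witness.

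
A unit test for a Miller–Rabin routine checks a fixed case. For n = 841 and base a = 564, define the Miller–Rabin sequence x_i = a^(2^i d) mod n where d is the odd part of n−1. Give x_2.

n − 1 = 840 = 2^3 · 105, so s = 3 and d = 105.
By repeated squaring, 564^105 ≡ 637 (mod 841).
x_0 = 637.
x_1 = 637^2 mod 841 = 407.
x_2 = 407^2 mod 841 = 813.

813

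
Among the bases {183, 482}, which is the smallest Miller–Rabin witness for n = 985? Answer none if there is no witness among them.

n − 1 = 984 = 2^3 · 123, so s = 3 and d = 123.
Base 183: x_0 = 183^123 mod 985 = 802. x_0 is neither 1 nor 984, so continue squaring. x_1 = 802^2 mod 985 = 984. x_1 ≡ −1, so 183 is not a witness.
Base 482: x_0 = 482^123 mod 985 = 723. x_0 is neither 1 nor 984, so continue squaring. x_1 = 723^2 mod 985 = 679. x_2 = 679^2 mod 985 = 61. Reached i = s−1 = 2 without hitting −1: 482 is a Miller–Rabin witness and 985 is composite.
The smallest witness among the given bases is 482.

482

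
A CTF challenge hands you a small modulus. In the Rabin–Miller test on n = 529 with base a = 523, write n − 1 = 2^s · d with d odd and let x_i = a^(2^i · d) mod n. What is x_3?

n − 1 = 528 = 2^4 · 33, so s = 4 and d = 33.
x_0 = 523^33 mod 529 = 413.
x_1 = 413^2 mod 529 = 231.
x_2 = 231^2 mod 529 = 461.
x_3 = 461^2 mod 529 = 392.

392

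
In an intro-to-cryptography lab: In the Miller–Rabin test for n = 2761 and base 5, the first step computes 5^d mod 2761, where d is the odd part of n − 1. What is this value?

1024

n − 1 = 2760 = 2^3 · 345, so s = 3 and d = 345.
Repeated squaring mod 2761: 5^1 ≡ 5, 5^2 ≡ 25, 5^4 ≡ 625, 5^8 ≡ 1324, 5^16 ≡ 2502, 5^32 ≡ 817, 5^64 ≡ 2088, 5^128 ≡ 125, 5^256 ≡ 1820.
345 = 256 + 64 + 16 + 8 + 1, so 5^345 ≡ 1820·2088·2502·1324·5 ≡ 1024 (mod 2761).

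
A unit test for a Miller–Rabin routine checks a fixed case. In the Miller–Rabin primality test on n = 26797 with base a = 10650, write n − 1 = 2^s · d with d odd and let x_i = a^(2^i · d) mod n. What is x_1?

16529

n − 1 = 26796 = 2^2 · 6699, so s = 2 and d = 6699.
x_0 = 10650^6699 mod 26797 = 24531.
x_1 = 24531^2 mod 26797 = 16529.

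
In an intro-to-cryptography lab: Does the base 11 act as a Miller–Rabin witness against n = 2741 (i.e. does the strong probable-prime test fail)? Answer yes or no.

n − 1 = 2740 = 2^2 · 685, so s = 2 and d = 685.
Repeated squaring mod 2741: 11^1 ≡ 11, 11^2 ≡ 121, 11^4 ≡ 936, 11^8 ≡ 1717, 11^16 ≡ 1514, 11^32 ≡ 720, 11^64 ≡ 351, 11^128 ≡ 2597, 11^256 ≡ 1549, 11^512 ≡ 1026.
685 = 512 + 128 + 32 + 8 + 4 + 1, so 11^685 ≡ 1026·2597·720·1717·936·11 ≡ 2085 (mod 2741).
x_0 = 11^685 mod 2741 = 2085.
x_0 is neither 1 nor 2740, so continue squaring.
x_1 = 2085^2 mod 2741 = 2740.
x_1 ≡ −1, so 11 is not a witness.

no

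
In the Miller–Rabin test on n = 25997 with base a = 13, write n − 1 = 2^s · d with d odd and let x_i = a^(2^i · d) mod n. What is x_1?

n − 1 = 25996 = 2^2 · 6499, so s = 2 and d = 6499.
Repeated squaring mod 25997: 13^1 ≡ 13, 13^2 ≡ 169, 13^4 ≡ 2564, 13^8 ≡ 22852, 13^16 ≡ 12165, 13^32 ≡ 12301, 13^64 ≡ 12061, 13^128 ≡ 14506, 13^256 ≡ 4318, 13^512 ≡ 5275, 13^1024 ≡ 8835, 13^2048 ≡ 14231, 13^4096 ≡ 4731.
6499 = 4096 + 2048 + 256 + 64 + 32 + 2 + 1, so 13^6499 ≡ 4731·14231·4318·12061·12301·169·13 ≡ 25996 (mod 25997).
x_0 = 25996.
x_1 = 25996^2 mod 25997 = 1.

1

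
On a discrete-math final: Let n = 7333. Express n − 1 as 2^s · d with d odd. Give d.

1833

Halving: 7332 → 3666 → 1833; 1833 is odd.
So 7332 = 2^2 · 1833.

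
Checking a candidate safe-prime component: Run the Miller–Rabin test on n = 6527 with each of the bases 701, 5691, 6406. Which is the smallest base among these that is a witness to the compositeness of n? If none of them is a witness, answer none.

701

n − 1 = 6526 = 2^1 · 3263, so s = 1 and d = 3263.
Base 701: x_0 = 701^3263 mod 6527 = 433. x_0 ∉ {1, 6526} and s = 1, so 701 is a Miller–Rabin witness and 6527 is composite.
Base 5691: x_0 = 5691^3263 mod 6527 = 1251. x_0 ∉ {1, 6526} and s = 1, so 5691 is a Miller–Rabin witness and 6527 is composite.
Base 6406: x_0 = 6406^3263 mod 6527 = 4698. x_0 ∉ {1, 6526} and s = 1, so 6406 is a Miller–Rabin witness and 6527 is composite.
The smallest witness among the given bases is 701.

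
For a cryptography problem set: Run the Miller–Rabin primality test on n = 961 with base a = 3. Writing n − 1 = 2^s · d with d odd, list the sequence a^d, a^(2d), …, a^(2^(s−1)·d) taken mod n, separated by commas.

n − 1 = 960 = 2^6 · 15, so s = 6 and d = 15.
x_0 = 3^15 mod 961 = 216.
x_1 = 216^2 mod 961 = 528.
x_2 = 528^2 mod 961 = 94.
x_3 = 94^2 mod 961 = 187.
x_4 = 187^2 mod 961 = 373.
x_5 = 373^2 mod 961 = 745.

216, 528, 94, 187, 373, 745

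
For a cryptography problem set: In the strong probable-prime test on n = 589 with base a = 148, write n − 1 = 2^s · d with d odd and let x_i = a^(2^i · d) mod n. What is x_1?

163

n − 1 = 588 = 2^2 · 147, so s = 2 and d = 147.
By repeated squaring, 148^147 ≡ 449 (mod 589).
x_0 = 449.
x_1 = 449^2 mod 589 = 163.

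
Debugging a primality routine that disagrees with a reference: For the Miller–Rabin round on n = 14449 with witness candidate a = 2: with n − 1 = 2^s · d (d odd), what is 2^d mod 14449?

n − 1 = 14448 = 2^4 · 903, so s = 4 and d = 903.
2^903 mod 14449 = 12402.

12402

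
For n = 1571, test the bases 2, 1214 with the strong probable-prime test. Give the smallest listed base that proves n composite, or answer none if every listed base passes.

n − 1 = 1570 = 2^1 · 785, so s = 1 and d = 785.
Base 2: x_0 = 2^785 mod 1571 = 1570. x_0 = 1570 ≡ −1, so 2 is not a witness.
Base 1214: x_0 = 1214^785 mod 1571 = 1. x_0 = 1, so 1214 is not a witness.
No listed base is a witness for 1571.

none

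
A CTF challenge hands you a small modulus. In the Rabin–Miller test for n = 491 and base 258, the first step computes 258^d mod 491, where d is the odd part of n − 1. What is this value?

490

n − 1 = 490 = 2^1 · 245, so s = 1 and d = 245.
258^245 mod 491 = 490.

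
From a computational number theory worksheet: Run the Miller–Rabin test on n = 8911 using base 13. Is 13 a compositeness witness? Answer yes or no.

no

n − 1 = 8910 = 2^1 · 4455, so s = 1 and d = 4455.
Repeated squaring mod 8911: 13^1 ≡ 13, 13^2 ≡ 169, 13^4 ≡ 1828, 13^8 ≡ 8870, 13^16 ≡ 1681, 13^32 ≡ 974, 13^64 ≡ 4110, 13^128 ≡ 5755, 13^256 ≡ 6749, 13^512 ≡ 4880, 13^1024 ≡ 4208, 13^2048 ≡ 1107, 13^4096 ≡ 4642.
4455 = 4096 + 256 + 64 + 32 + 4 + 2 + 1, so 13^4455 ≡ 4642·6749·4110·974·1828·169·13 ≡ 8910 (mod 8911).
x_0 = 13^4455 mod 8911 = 8910.
x_0 = 8910 ≡ −1, so 13 is not a witness.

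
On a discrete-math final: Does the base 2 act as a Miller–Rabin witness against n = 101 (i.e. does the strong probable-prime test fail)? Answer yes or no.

no

n − 1 = 100 = 2^2 · 25, so s = 2 and d = 25.
Repeated squaring mod 101: 2^1 ≡ 2, 2^2 ≡ 4, 2^4 ≡ 16, 2^8 ≡ 54, 2^16 ≡ 88.
25 = 16 + 8 + 1, so 2^25 ≡ 88·54·2 ≡ 10 (mod 101).
x_0 = 2^25 mod 101 = 10.
x_0 is neither 1 nor 100, so continue squaring.
x_1 = 10^2 mod 101 = 100.
x_1 ≡ −1, so 2 is not a witness.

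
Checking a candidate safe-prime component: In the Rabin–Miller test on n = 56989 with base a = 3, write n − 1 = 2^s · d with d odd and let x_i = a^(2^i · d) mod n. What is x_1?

n − 1 = 56988 = 2^2 · 14247, so s = 2 and d = 14247.
x_0 = 3^14247 mod 56989 = 56988.
x_1 = 56988^2 mod 56989 = 1.

1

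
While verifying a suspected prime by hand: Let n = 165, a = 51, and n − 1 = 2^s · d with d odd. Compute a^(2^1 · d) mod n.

n − 1 = 164 = 2^2 · 41, so s = 2 and d = 41.
Repeated squaring mod 165: 51^1 ≡ 51, 51^2 ≡ 126, 51^4 ≡ 36, 51^8 ≡ 141, 51^16 ≡ 81, 51^32 ≡ 126.
41 = 32 + 8 + 1, so 51^41 ≡ 126·141·51 ≡ 51 (mod 165).
x_0 = 51.
x_1 = 51^2 mod 165 = 126.

126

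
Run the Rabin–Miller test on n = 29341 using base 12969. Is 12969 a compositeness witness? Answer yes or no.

n − 1 = 29340 = 2^2 · 7335, so s = 2 and d = 7335.
x_0 = 12969^7335 mod 29341 = 2917.
x_0 is neither 1 nor 29340, so continue squaring.
x_1 = 2917^2 mod 29341 = 29340.
x_1 ≡ −1, so 12969 is not a witness.

no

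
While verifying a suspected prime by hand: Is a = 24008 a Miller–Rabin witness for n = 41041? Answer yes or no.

no

n − 1 = 41040 = 2^4 · 2565, so s = 4 and d = 2565.
x_0 = 24008^2565 mod 41041 = 41040.
x_0 = 41040 ≡ −1, so 24008 is not a witness.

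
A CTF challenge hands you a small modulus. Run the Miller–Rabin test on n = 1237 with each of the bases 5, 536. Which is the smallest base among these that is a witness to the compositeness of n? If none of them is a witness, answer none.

n − 1 = 1236 = 2^2 · 309, so s = 2 and d = 309.
Base 5: x_0 = 5^309 mod 1237 = 691. x_0 is neither 1 nor 1236, so continue squaring. x_1 = 691^2 mod 1237 = 1236. x_1 ≡ −1, so 5 is not a witness.
Base 536: x_0 = 536^309 mod 1237 = 1. x_0 = 1, so 536 is not a witness.
No listed base is a witness for 1237.

none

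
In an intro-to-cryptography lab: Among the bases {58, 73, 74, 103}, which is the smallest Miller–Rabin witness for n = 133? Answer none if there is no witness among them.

n − 1 = 132 = 2^2 · 33, so s = 2 and d = 33.
Base 58: x_0 = 58^33 mod 133 = 1. x_0 = 1, so 58 is not a witness.
Base 73: x_0 = 73^33 mod 133 = 83. x_0 is neither 1 nor 132, so continue squaring. x_1 = 83^2 mod 133 = 106. Reached i = s−1 = 1 without hitting −1: 73 is a Miller–Rabin witness and 133 is composite.
Base 74: x_0 = 74^33 mod 133 = 64. x_0 is neither 1 nor 132, so continue squaring. x_1 = 64^2 mod 133 = 106. Reached i = s−1 = 1 without hitting −1: 74 is a Miller–Rabin witness and 133 is composite.
Base 103: x_0 = 103^33 mod 133 = 132. x_0 = 132 ≡ −1, so 103 is not a witness.
The smallest witness among the given bases is 73.

73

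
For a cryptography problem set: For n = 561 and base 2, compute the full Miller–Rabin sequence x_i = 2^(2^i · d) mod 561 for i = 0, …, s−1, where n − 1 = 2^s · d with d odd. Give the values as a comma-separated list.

263, 166, 67, 1

n − 1 = 560 = 2^4 · 35, so s = 4 and d = 35.
x_0 = 2^35 mod 561 = 263.
x_1 = 263^2 mod 561 = 166.
x_2 = 166^2 mod 561 = 67.
x_3 = 67^2 mod 561 = 1.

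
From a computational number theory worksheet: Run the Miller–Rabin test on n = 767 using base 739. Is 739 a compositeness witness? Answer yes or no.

yes

n − 1 = 766 = 2^1 · 383, so s = 1 and d = 383.
x_0 = 739^383 mod 767 = 279.
x_0 ∉ {1, 766} and s = 1, so 739 is a Miller–Rabin witness and 767 is composite.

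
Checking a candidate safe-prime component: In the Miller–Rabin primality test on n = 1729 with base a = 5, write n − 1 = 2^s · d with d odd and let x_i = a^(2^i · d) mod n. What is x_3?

1

n − 1 = 1728 = 2^6 · 27, so s = 6 and d = 27.
x_0 = 5^27 mod 1729 = 1217.
x_1 = 1217^2 mod 1729 = 1065.
x_2 = 1065^2 mod 1729 = 1.
x_3 = 1^2 mod 1729 = 1.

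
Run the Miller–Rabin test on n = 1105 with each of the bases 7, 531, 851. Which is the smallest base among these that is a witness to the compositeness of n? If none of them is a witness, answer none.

7

n − 1 = 1104 = 2^4 · 69, so s = 4 and d = 69.
Base 7: x_0 = 7^69 mod 1105 = 827. x_0 is neither 1 nor 1104, so continue squaring. x_1 = 827^2 mod 1105 = 1039. x_2 = 1039^2 mod 1105 = 1041. x_3 = 1041^2 mod 1105 = 781. Reached i = s−1 = 3 without hitting −1: 7 is a Miller–Rabin witness and 1105 is composite.
Base 531: x_0 = 531^69 mod 1105 = 21. x_0 is neither 1 nor 1104, so continue squaring. x_1 = 21^2 mod 1105 = 441. x_2 = 441^2 mod 1105 = 1. x_2 = 1 but x_1 ≠ ±1, a nontrivial square root of 1 — 531 is a witness and 1105 is composite.
Base 851: x_0 = 851^69 mod 1105 = 681. x_0 is neither 1 nor 1104, so continue squaring. x_1 = 681^2 mod 1105 = 766. x_2 = 766^2 mod 1105 = 1. x_2 = 1 but x_1 ≠ ±1, a nontrivial square root of 1 — 851 is a witness and 1105 is composite.
The smallest witness among the given bases is 7.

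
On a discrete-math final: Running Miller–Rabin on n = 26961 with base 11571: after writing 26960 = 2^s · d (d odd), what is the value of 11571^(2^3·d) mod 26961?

n − 1 = 26960 = 2^4 · 1685, so s = 4 and d = 1685.
Repeated squaring mod 26961: 11571^1 ≡ 11571, 11571^2 ≡ 26676, 11571^4 ≡ 342, 11571^8 ≡ 9120, 11571^16 ≡ 26676, 11571^32 ≡ 342, 11571^64 ≡ 9120, 11571^128 ≡ 26676, 11571^256 ≡ 342, 11571^512 ≡ 9120, 11571^1024 ≡ 26676.
1685 = 1024 + 512 + 128 + 16 + 4 + 1, so 11571^1685 ≡ 26676·9120·26676·26676·342·11571 ≡ 20976 (mod 26961).
x_0 = 20976.
x_1 = 20976^2 mod 26961 = 16017.
x_2 = 16017^2 mod 26961 = 10374.
x_3 = 10374^2 mod 26961 = 18525.

18525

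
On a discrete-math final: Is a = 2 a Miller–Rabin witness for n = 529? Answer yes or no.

yes

n − 1 = 528 = 2^4 · 33, so s = 4 and d = 33.
x_0 = 2^33 mod 529 = 323.
x_0 is neither 1 nor 528, so continue squaring.
x_1 = 323^2 mod 529 = 116.
x_2 = 116^2 mod 529 = 231.
x_3 = 231^2 mod 529 = 461.
Reached i = s−1 = 3 without hitting −1: 2 is a Miller–Rabin witness and 529 is composite.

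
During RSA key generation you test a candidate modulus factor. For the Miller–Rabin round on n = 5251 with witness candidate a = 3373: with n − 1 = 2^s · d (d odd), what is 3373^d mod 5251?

n − 1 = 5250 = 2^1 · 2625, so s = 1 and d = 2625.
Repeated squaring mod 5251: 3373^1 ≡ 3373, 3373^2 ≡ 3463, 3373^4 ≡ 4336, 3373^8 ≡ 2316, 3373^16 ≡ 2585, 3373^32 ≡ 2953, 3373^64 ≡ 3549, 3373^128 ≡ 3503, 3373^256 ≡ 4673, 3373^512 ≡ 3271, 3373^1024 ≡ 3154, 3373^2048 ≡ 2322.
2625 = 2048 + 512 + 64 + 1, so 3373^2625 ≡ 2322·3271·3549·3373 ≡ 465 (mod 5251).

465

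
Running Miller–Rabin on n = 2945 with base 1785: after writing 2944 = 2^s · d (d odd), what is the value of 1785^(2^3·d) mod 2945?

2490

n − 1 = 2944 = 2^7 · 23, so s = 7 and d = 23.
By repeated squaring, 1785^23 ≡ 2735 (mod 2945).
x_0 = 2735.
x_1 = 2735^2 mod 2945 = 2870.
x_2 = 2870^2 mod 2945 = 2680.
x_3 = 2680^2 mod 2945 = 2490.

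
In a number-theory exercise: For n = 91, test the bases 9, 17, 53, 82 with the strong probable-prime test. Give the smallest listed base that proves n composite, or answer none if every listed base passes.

n − 1 = 90 = 2^1 · 45, so s = 1 and d = 45.
Base 9: x_0 = 9^45 mod 91 = 1. x_0 = 1, so 9 is not a witness.
Base 17: x_0 = 17^45 mod 91 = 90. x_0 = 90 ≡ −1, so 17 is not a witness.
Base 53: x_0 = 53^45 mod 91 = 1. x_0 = 1, so 53 is not a witness.
Base 82: x_0 = 82^45 mod 91 = 90. x_0 = 90 ≡ −1, so 82 is not a witness.
No listed base is a witness for 91.

none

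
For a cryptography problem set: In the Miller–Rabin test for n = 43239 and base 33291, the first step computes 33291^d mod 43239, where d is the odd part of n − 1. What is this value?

n − 1 = 43238 = 2^1 · 21619, so s = 1 and d = 21619.
By repeated squaring, 33291^21619 ≡ 10149 (mod 43239).

10149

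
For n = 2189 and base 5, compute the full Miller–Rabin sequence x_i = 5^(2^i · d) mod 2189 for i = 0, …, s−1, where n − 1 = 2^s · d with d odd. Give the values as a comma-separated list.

n − 1 = 2188 = 2^2 · 547, so s = 2 and d = 547.
x_0 = 5^547 mod 2189 = 289.
x_1 = 289^2 mod 2189 = 339.

289, 339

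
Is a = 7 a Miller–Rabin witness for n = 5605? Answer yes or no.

n − 1 = 5604 = 2^2 · 1401, so s = 2 and d = 1401.
x_0 = 7^1401 mod 5605 = 3212.
x_0 is neither 1 nor 5604, so continue squaring.
x_1 = 3212^2 mod 5605 = 3744.
Reached i = s−1 = 1 without hitting −1: 7 is a Miller–Rabin witness and 5605 is composite.

yes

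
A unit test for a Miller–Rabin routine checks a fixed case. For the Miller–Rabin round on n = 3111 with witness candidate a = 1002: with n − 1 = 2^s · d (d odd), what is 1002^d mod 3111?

1920

n − 1 = 3110 = 2^1 · 1555, so s = 1 and d = 1555.
1002^1555 mod 3111 = 1920.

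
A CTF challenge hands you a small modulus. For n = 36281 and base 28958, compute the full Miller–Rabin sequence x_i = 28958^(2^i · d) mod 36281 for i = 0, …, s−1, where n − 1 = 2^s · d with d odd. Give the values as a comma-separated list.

15714, 1310, 10893

n − 1 = 36280 = 2^3 · 4535, so s = 3 and d = 4535.
x_0 = 28958^4535 mod 36281 = 15714.
x_1 = 15714^2 mod 36281 = 1310.
x_2 = 1310^2 mod 36281 = 10893.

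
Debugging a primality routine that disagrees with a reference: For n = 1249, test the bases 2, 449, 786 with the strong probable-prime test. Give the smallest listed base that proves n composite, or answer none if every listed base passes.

none

n − 1 = 1248 = 2^5 · 39, so s = 5 and d = 39.
Base 2: x_0 = 2^39 mod 1249 = 664. x_0 is neither 1 nor 1248, so continue squaring. x_1 = 664^2 mod 1249 = 1248. x_1 ≡ −1, so 2 is not a witness.
Base 449: x_0 = 449^39 mod 1249 = 861. x_0 is neither 1 nor 1248, so continue squaring. x_1 = 861^2 mod 1249 = 664. x_2 = 664^2 mod 1249 = 1248. x_2 ≡ −1, so 449 is not a witness.
Base 786: x_0 = 786^39 mod 1249 = 182. x_0 is neither 1 nor 1248, so continue squaring. x_1 = 182^2 mod 1249 = 650. x_2 = 650^2 mod 1249 = 338. x_3 = 338^2 mod 1249 = 585. x_4 = 585^2 mod 1249 = 1248. x_4 ≡ −1, so 786 is not a witness.
No listed base is a witness for 1249.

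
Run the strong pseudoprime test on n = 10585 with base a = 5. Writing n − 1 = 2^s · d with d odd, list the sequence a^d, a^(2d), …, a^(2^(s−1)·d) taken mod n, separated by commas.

9395, 8295, 4525

n − 1 = 10584 = 2^3 · 1323, so s = 3 and d = 1323.
x_0 = 5^1323 mod 10585 = 9395.
x_1 = 9395^2 mod 10585 = 8295.
x_2 = 8295^2 mod 10585 = 4525.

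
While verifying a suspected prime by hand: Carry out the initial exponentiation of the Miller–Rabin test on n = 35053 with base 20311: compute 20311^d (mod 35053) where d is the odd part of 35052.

35052

n − 1 = 35052 = 2^2 · 8763, so s = 2 and d = 8763.
Repeated squaring mod 35053: 20311^1 ≡ 20311, 20311^2 ≡ 33017, 20311^4 ≡ 9042, 20311^8 ≡ 14168, 20311^16 ≡ 18746, 20311^32 ≡ 6191, 20311^64 ≡ 15552, 20311^128 ≡ 34057, 20311^256 ≡ 10532, 20311^512 ≡ 15332, 20311^1024 ≡ 4806, 20311^2048 ≡ 32762, 20311^4096 ≡ 25784, 20311^8192 ≡ 34511.
8763 = 8192 + 512 + 32 + 16 + 8 + 2 + 1, so 20311^8763 ≡ 34511·15332·6191·18746·14168·33017·20311 ≡ 35052 (mod 35053).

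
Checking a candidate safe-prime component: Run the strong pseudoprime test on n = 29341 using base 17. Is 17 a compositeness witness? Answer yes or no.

yes

n − 1 = 29340 = 2^2 · 7335, so s = 2 and d = 7335.
x_0 = 17^7335 mod 29341 = 23230.
x_0 is neither 1 nor 29340, so continue squaring.
x_1 = 23230^2 mod 29341 = 22569.
Reached i = s−1 = 1 without hitting −1: 17 is a Miller–Rabin witness and 29341 is composite.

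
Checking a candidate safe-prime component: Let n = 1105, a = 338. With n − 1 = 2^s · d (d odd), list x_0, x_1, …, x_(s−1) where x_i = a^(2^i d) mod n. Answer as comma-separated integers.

988, 429, 611, 936

n − 1 = 1104 = 2^4 · 69, so s = 4 and d = 69.
x_0 = 338^69 mod 1105 = 988.
x_1 = 988^2 mod 1105 = 429.
x_2 = 429^2 mod 1105 = 611.
x_3 = 611^2 mod 1105 = 936.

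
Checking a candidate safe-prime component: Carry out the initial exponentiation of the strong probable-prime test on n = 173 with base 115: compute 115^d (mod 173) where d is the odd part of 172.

n − 1 = 172 = 2^2 · 43, so s = 2 and d = 43.
Repeated squaring mod 173: 115^1 ≡ 115, 115^2 ≡ 77, 115^4 ≡ 47, 115^8 ≡ 133, 115^16 ≡ 43, 115^32 ≡ 119.
43 = 32 + 8 + 2 + 1, so 115^43 ≡ 119·133·77·115 ≡ 93 (mod 173).

93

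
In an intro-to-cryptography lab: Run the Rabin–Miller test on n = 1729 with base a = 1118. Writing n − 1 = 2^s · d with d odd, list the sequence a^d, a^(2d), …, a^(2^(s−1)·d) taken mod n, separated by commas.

286, 533, 533, 533, 533, 533

n − 1 = 1728 = 2^6 · 27, so s = 6 and d = 27.
x_0 = 1118^27 mod 1729 = 286.
x_1 = 286^2 mod 1729 = 533.
x_2 = 533^2 mod 1729 = 533.
x_3 = 533^2 mod 1729 = 533.
x_4 = 533^2 mod 1729 = 533.
x_5 = 533^2 mod 1729 = 533.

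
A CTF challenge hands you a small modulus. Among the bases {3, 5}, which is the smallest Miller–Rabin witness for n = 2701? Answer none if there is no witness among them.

n − 1 = 2700 = 2^2 · 675, so s = 2 and d = 675.
Base 3: x_0 = 3^675 mod 2701 = 2071. x_0 is neither 1 nor 2700, so continue squaring. x_1 = 2071^2 mod 2701 = 2554. Reached i = s−1 = 1 without hitting −1: 3 is a Miller–Rabin witness and 2701 is composite.
Base 5: x_0 = 5^675 mod 2701 = 1511. x_0 is neither 1 nor 2700, so continue squaring. x_1 = 1511^2 mod 2701 = 776. Reached i = s−1 = 1 without hitting −1: 5 is a Miller–Rabin witness and 2701 is composite.
The smallest witness among the given bases is 3.

3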